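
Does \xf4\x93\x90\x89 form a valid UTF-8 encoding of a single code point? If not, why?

invalid (encodes a value above U+10FFFF)

Leading byte 0xF4 = 11110100 → 4-byte form.
Payload = 0x113409, which exceeds U+10FFFF, the maximum Unicode code point. (Leading bytes F5–FF, or F4 followed by ≥ 0x90, are invalid.)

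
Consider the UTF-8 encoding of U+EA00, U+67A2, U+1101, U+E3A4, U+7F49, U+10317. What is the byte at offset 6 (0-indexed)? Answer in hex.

0xE1

U+EA00 → 3-byte form EE A8 80 at offsets 0–2.
U+67A2 → 3-byte form E6 9E A2 at offsets 3–5.
U+1101 → 3-byte form E1 84 81 at offsets 6–8.
Offset 6 falls in char 3's range; it's byte 1 of E1 84 81 = 0xE1.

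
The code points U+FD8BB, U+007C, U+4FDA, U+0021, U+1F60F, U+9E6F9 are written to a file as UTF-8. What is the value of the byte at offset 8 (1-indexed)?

0x9A

1-indexed offset 8 is 0-indexed offset 7.
U+FD8BB → 4-byte form F3 BD A2 BB at offsets 0–3.
U+007C → 1-byte form 7C at offsets 4–4.
U+4FDA → 3-byte form E4 BF 9A at offsets 5–7.
Offset 7 falls in char 3's range; it's byte 3 of E4 BF 9A = 0x9A.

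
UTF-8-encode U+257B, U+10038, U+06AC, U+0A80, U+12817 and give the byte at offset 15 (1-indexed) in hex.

1-indexed offset 15 is 0-indexed offset 14.
U+257B → 3-byte form E2 95 BB at offsets 0–2.
U+10038 → 4-byte form F0 90 80 B8 at offsets 3–6.
U+06AC → 2-byte form DA AC at offsets 7–8.
U+0A80 → 3-byte form E0 AA 80 at offsets 9–11.
U+12817 → 4-byte form F0 92 A0 97 at offsets 12–15.
Offset 14 falls in char 5's range; it's byte 3 of F0 92 A0 97 = 0xA0.

0xA0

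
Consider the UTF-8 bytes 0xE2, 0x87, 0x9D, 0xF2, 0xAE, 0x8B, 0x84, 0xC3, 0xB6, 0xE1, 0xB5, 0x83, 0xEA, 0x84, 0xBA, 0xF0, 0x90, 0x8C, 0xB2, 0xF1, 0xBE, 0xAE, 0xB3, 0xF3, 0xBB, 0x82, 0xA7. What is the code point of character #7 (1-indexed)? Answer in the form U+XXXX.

U+7EBB3

Offset 0: leading byte 0xE2 = 11100010 → 3-byte char #1 = E2 87 9D.
Offset 3: leading byte 0xF2 = 11110010 → 4-byte char #2 = F2 AE 8B 84.
Offset 7: leading byte 0xC3 = 11000011 → 2-byte char #3 = C3 B6.
Offset 9: leading byte 0xE1 = 11100001 → 3-byte char #4 = E1 B5 83.
Offset 12: leading byte 0xEA = 11101010 → 3-byte char #5 = EA 84 BA.
Offset 15: leading byte 0xF0 = 11110000 → 4-byte char #6 = F0 90 8C B2.
Offset 19: leading byte 0xF1 = 11110001 → 4-byte char #7 = F1 BE AE B3.
Leading byte 0xF1 = 11110001 matches 11110xxx → 4-byte sequence.
Byte 1: 0xF1 = 11110001, payload 001 (3 bits).
Byte 2: 0xBE = 10111110 (10xxxxxx ✓), payload 111110.
Byte 3: 0xAE = 10101110 (10xxxxxx ✓), payload 101110.
Byte 4: 0xB3 = 10110011 (10xxxxxx ✓), payload 110011.
Concatenate: 001111110101110110011 = 0x7EBB3 (21 bits → U+7EBB3).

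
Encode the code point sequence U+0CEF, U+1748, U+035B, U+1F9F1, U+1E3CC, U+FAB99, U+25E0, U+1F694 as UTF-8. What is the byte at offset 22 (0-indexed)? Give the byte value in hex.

U+0CEF → 3-byte form E0 B3 AF at offsets 0–2.
U+1748 → 3-byte form E1 9D 88 at offsets 3–5.
U+035B → 2-byte form CD 9B at offsets 6–7.
U+1F9F1 → 4-byte form F0 9F A7 B1 at offsets 8–11.
U+1E3CC → 4-byte form F0 9E 8F 8C at offsets 12–15.
U+FAB99 → 4-byte form F3 BA AE 99 at offsets 16–19.
U+25E0 → 3-byte form E2 97 A0 at offsets 20–22.
Offset 22 falls in char 7's range; it's byte 3 of E2 97 A0 = 0xA0.

0xA0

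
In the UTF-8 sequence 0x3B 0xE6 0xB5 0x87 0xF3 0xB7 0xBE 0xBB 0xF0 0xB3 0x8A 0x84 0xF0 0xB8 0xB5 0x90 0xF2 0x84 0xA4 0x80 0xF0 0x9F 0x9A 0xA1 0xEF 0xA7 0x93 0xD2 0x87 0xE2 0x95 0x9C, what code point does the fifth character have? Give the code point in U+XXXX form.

U+38D50

Offset 0: leading byte 0x3B = 00111011 → 1-byte char #1 = 3B.
Offset 1: leading byte 0xE6 = 11100110 → 3-byte char #2 = E6 B5 87.
Offset 4: leading byte 0xF3 = 11110011 → 4-byte char #3 = F3 B7 BE BB.
Offset 8: leading byte 0xF0 = 11110000 → 4-byte char #4 = F0 B3 8A 84.
Offset 12: leading byte 0xF0 = 11110000 → 4-byte char #5 = F0 B8 B5 90.
Leading byte 0xF0 = 11110000 matches 11110xxx → 4-byte sequence.
Byte 1: 0xF0 = 11110000, payload 000 (3 bits).
Byte 2: 0xB8 = 10111000 (10xxxxxx ✓), payload 111000.
Byte 3: 0xB5 = 10110101 (10xxxxxx ✓), payload 110101.
Byte 4: 0x90 = 10010000 (10xxxxxx ✓), payload 010000.
Concatenate: 000111000110101010000 = 0x38D50 (21 bits → U+38D50).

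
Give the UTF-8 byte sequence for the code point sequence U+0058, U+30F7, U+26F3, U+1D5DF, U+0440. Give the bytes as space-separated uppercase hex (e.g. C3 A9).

58 E3 83 B7 E2 9B B3 F0 9D 97 9F D1 80

U+0058: 1-byte form → 58.
U+30F7: 3-byte form → E3 83 B7.
U+26F3: 3-byte form → E2 9B B3.
U+1D5DF: 4-byte form → F0 9D 97 9F.
U+0440: 2-byte form → D1 80.
Concatenated (13 bytes): 58 E3 83 B7 E2 9B B3 F0 9D 97 9F D1 80.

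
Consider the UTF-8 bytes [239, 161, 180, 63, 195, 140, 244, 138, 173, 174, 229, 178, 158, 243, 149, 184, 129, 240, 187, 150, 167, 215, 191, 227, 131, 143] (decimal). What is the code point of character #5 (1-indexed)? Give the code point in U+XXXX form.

U+5C9E

Offset 0: leading byte 0xEF = 11101111 → 3-byte char #1 = EF A1 B4.
Offset 3: leading byte 0x3F = 00111111 → 1-byte char #2 = 3F.
Offset 4: leading byte 0xC3 = 11000011 → 2-byte char #3 = C3 8C.
Offset 6: leading byte 0xF4 = 11110100 → 4-byte char #4 = F4 8A AD AE.
Offset 10: leading byte 0xE5 = 11100101 → 3-byte char #5 = E5 B2 9E.
Leading byte 0xE5 = 11100101 matches 1110xxxx → 3-byte sequence.
Byte 1: 0xE5 = 11100101, payload 0101 (4 bits).
Byte 2: 0xB2 = 10110010 (10xxxxxx ✓), payload 110010.
Byte 3: 0x9E = 10011110 (10xxxxxx ✓), payload 011110.
Concatenate: 0101110010011110 = 0x5C9E (16 bits → U+5C9E).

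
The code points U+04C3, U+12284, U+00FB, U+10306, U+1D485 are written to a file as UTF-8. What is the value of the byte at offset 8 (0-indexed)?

0xF0

U+04C3 → 2-byte form D3 83 at offsets 0–1.
U+12284 → 4-byte form F0 92 8A 84 at offsets 2–5.
U+00FB → 2-byte form C3 BB at offsets 6–7.
U+10306 → 4-byte form F0 90 8C 86 at offsets 8–11.
Offset 8 falls in char 4's range; it's byte 1 of F0 90 8C 86 = 0xF0.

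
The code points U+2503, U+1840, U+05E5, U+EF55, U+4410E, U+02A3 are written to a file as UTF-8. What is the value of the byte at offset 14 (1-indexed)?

0x84

1-indexed offset 14 is 0-indexed offset 13.
U+2503 → 3-byte form E2 94 83 at offsets 0–2.
U+1840 → 3-byte form E1 A1 80 at offsets 3–5.
U+05E5 → 2-byte form D7 A5 at offsets 6–7.
U+EF55 → 3-byte form EE BD 95 at offsets 8–10.
U+4410E → 4-byte form F1 84 84 8E at offsets 11–14.
Offset 13 falls in char 5's range; it's byte 3 of F1 84 84 8E = 0x84.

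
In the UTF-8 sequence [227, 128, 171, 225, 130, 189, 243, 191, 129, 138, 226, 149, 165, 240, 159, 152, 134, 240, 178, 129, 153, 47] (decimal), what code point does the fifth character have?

U+1F606

Offset 0: leading byte 0xE3 = 11100011 → 3-byte char #1 = E3 80 AB.
Offset 3: leading byte 0xE1 = 11100001 → 3-byte char #2 = E1 82 BD.
Offset 6: leading byte 0xF3 = 11110011 → 4-byte char #3 = F3 BF 81 8A.
Offset 10: leading byte 0xE2 = 11100010 → 3-byte char #4 = E2 95 A5.
Offset 13: leading byte 0xF0 = 11110000 → 4-byte char #5 = F0 9F 98 86.
Leading byte 0xF0 = 11110000 matches 11110xxx → 4-byte sequence.
Byte 1: 0xF0 = 11110000, payload 000 (3 bits).
Byte 2: 0x9F = 10011111 (10xxxxxx ✓), payload 011111.
Byte 3: 0x98 = 10011000 (10xxxxxx ✓), payload 011000.
Byte 4: 0x86 = 10000110 (10xxxxxx ✓), payload 000110.
Concatenate: 000011111011000000110 = 0x1F606 (21 bits → U+1F606).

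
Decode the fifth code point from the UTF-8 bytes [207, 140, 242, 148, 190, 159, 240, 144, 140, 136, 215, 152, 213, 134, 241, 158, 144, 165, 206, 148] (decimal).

Offset 0: leading byte 0xCF = 11001111 → 2-byte char #1 = CF 8C.
Offset 2: leading byte 0xF2 = 11110010 → 4-byte char #2 = F2 94 BE 9F.
Offset 6: leading byte 0xF0 = 11110000 → 4-byte char #3 = F0 90 8C 88.
Offset 10: leading byte 0xD7 = 11010111 → 2-byte char #4 = D7 98.
Offset 12: leading byte 0xD5 = 11010101 → 2-byte char #5 = D5 86.
Leading byte 0xD5 = 11010101 matches 110xxxxx → 2-byte sequence.
Byte 1: 0xD5 = 11010101, payload 10101 (5 bits).
Byte 2: 0x86 = 10000110 (10xxxxxx ✓), payload 000110.
Concatenate: 10101000110 = 0x546 (11 bits → U+0546).

U+0546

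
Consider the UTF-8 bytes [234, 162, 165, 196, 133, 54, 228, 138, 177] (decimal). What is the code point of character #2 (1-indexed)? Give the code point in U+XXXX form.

U+0105

Offset 0: leading byte 0xEA = 11101010 → 3-byte char #1 = EA A2 A5.
Offset 3: leading byte 0xC4 = 11000100 → 2-byte char #2 = C4 85.
Leading byte 0xC4 = 11000100 matches 110xxxxx → 2-byte sequence.
Byte 1: 0xC4 = 11000100, payload 00100 (5 bits).
Byte 2: 0x85 = 10000101 (10xxxxxx ✓), payload 000101.
Concatenate: 00100000101 = 0x105 (11 bits → U+0105).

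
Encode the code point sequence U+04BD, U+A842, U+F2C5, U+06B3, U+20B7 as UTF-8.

D2 BD EA A1 82 EF 8B 85 DA B3 E2 82 B7

U+04BD: 2-byte form → D2 BD.
U+A842: 3-byte form → EA A1 82.
U+F2C5: 3-byte form → EF 8B 85.
U+06B3: 2-byte form → DA B3.
U+20B7: 3-byte form → E2 82 B7.
Concatenated (13 bytes): D2 BD EA A1 82 EF 8B 85 DA B3 E2 82 B7.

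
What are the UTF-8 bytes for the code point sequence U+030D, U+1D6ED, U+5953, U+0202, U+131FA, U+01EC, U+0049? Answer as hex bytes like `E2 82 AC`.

U+030D: 2-byte form → CC 8D.
U+1D6ED: 4-byte form → F0 9D 9B AD.
U+5953: 3-byte form → E5 A5 93.
U+0202: 2-byte form → C8 82.
U+131FA: 4-byte form → F0 93 87 BA.
U+01EC: 2-byte form → C7 AC.
U+0049: 1-byte form → 49.
Concatenated (18 bytes): CC 8D F0 9D 9B AD E5 A5 93 C8 82 F0 93 87 BA C7 AC 49.

CC 8D F0 9D 9B AD E5 A5 93 C8 82 F0 93 87 BA C7 AC 49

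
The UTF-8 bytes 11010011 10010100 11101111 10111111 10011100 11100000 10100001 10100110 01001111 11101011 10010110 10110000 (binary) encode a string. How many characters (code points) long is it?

5

Byte at offset 0: 0xD3 = 11010011 → 2-byte char (#1). Advance 2.
Byte at offset 2: 0xEF = 11101111 → 3-byte char (#2). Advance 3.
Byte at offset 5: 0xE0 = 11100000 → 3-byte char (#3). Advance 3.
Byte at offset 8: 0x4F = 01001111 → 1-byte char (#4). Advance 1.
Byte at offset 9: 0xEB = 11101011 → 3-byte char (#5). Advance 3.
Reached end at offset 12 after 5 code points.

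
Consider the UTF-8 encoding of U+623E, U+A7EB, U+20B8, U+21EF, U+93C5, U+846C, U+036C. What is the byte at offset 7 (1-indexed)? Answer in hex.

0xE2

1-indexed offset 7 is 0-indexed offset 6.
U+623E → 3-byte form E6 88 BE at offsets 0–2.
U+A7EB → 3-byte form EA 9F AB at offsets 3–5.
U+20B8 → 3-byte form E2 82 B8 at offsets 6–8.
Offset 6 falls in char 3's range; it's byte 1 of E2 82 B8 = 0xE2.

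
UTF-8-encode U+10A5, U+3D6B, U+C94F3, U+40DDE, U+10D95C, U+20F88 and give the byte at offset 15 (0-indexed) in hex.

0x8D

U+10A5 → 3-byte form E1 82 A5 at offsets 0–2.
U+3D6B → 3-byte form E3 B5 AB at offsets 3–5.
U+C94F3 → 4-byte form F3 89 93 B3 at offsets 6–9.
U+40DDE → 4-byte form F1 80 B7 9E at offsets 10–13.
U+10D95C → 4-byte form F4 8D A5 9C at offsets 14–17.
Offset 15 falls in char 5's range; it's byte 2 of F4 8D A5 9C = 0x8D.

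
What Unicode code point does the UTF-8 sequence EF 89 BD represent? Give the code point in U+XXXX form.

Leading byte 0xEF = 11101111 matches 1110xxxx → 3-byte sequence.
Byte 1: 0xEF = 11101111, payload 1111 (4 bits).
Byte 2: 0x89 = 10001001 (10xxxxxx ✓), payload 001001.
Byte 3: 0xBD = 10111101 (10xxxxxx ✓), payload 111101.
Concatenate: 1111001001111101 = 0xF27D (16 bits → U+F27D).

U+F27D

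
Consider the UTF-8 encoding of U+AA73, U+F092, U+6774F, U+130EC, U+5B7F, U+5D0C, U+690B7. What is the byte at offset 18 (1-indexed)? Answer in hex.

1-indexed offset 18 is 0-indexed offset 17.
U+AA73 → 3-byte form EA A9 B3 at offsets 0–2.
U+F092 → 3-byte form EF 82 92 at offsets 3–5.
U+6774F → 4-byte form F1 A7 9D 8F at offsets 6–9.
U+130EC → 4-byte form F0 93 83 AC at offsets 10–13.
U+5B7F → 3-byte form E5 AD BF at offsets 14–16.
U+5D0C → 3-byte form E5 B4 8C at offsets 17–19.
Offset 17 falls in char 6's range; it's byte 1 of E5 B4 8C = 0xE5.

0xE5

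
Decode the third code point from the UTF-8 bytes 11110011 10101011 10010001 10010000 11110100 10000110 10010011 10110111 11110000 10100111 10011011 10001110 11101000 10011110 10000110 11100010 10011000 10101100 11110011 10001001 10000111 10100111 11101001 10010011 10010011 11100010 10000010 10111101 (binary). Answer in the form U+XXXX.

U+276CE

Offset 0: leading byte 0xF3 = 11110011 → 4-byte char #1 = F3 AB 91 90.
Offset 4: leading byte 0xF4 = 11110100 → 4-byte char #2 = F4 86 93 B7.
Offset 8: leading byte 0xF0 = 11110000 → 4-byte char #3 = F0 A7 9B 8E.
Leading byte 0xF0 = 11110000 matches 11110xxx → 4-byte sequence.
Byte 1: 0xF0 = 11110000, payload 000 (3 bits).
Byte 2: 0xA7 = 10100111 (10xxxxxx ✓), payload 100111.
Byte 3: 0x9B = 10011011 (10xxxxxx ✓), payload 011011.
Byte 4: 0x8E = 10001110 (10xxxxxx ✓), payload 001110.
Concatenate: 000100111011011001110 = 0x276CE (21 bits → U+276CE).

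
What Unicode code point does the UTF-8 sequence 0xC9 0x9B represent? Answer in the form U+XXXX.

U+025B

Leading byte 0xC9 = 11001001 matches 110xxxxx → 2-byte sequence.
Byte 1: 0xC9 = 11001001, payload 01001 (5 bits).
Byte 2: 0x9B = 10011011 (10xxxxxx ✓), payload 011011.
Concatenate: 01001011011 = 0x25B (11 bits → U+025B).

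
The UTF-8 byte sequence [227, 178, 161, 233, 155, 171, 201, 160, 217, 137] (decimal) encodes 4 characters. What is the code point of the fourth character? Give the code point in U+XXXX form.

Offset 0: leading byte 0xE3 = 11100011 → 3-byte char #1 = E3 B2 A1.
Offset 3: leading byte 0xE9 = 11101001 → 3-byte char #2 = E9 9B AB.
Offset 6: leading byte 0xC9 = 11001001 → 2-byte char #3 = C9 A0.
Offset 8: leading byte 0xD9 = 11011001 → 2-byte char #4 = D9 89.
Leading byte 0xD9 = 11011001 matches 110xxxxx → 2-byte sequence.
Byte 1: 0xD9 = 11011001, payload 11001 (5 bits).
Byte 2: 0x89 = 10001001 (10xxxxxx ✓), payload 001001.
Concatenate: 11001001001 = 0x649 (11 bits → U+0649).

U+0649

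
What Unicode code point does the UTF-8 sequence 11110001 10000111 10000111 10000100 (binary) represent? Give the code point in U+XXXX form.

Leading byte 0xF1 = 11110001 matches 11110xxx → 4-byte sequence.
Byte 1: 0xF1 = 11110001, payload 001 (3 bits).
Byte 2: 0x87 = 10000111 (10xxxxxx ✓), payload 000111.
Byte 3: 0x87 = 10000111 (10xxxxxx ✓), payload 000111.
Byte 4: 0x84 = 10000100 (10xxxxxx ✓), payload 000100.
Concatenate: 001000111000111000100 = 0x471C4 (21 bits → U+471C4).

U+471C4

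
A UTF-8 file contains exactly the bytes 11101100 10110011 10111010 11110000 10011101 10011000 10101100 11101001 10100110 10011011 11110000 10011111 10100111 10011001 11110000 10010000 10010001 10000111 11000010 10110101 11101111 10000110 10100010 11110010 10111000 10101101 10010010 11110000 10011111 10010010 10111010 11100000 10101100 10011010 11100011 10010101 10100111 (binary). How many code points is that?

11

Byte at offset 0: 0xEC = 11101100 → 3-byte char (#1). Advance 3.
Byte at offset 3: 0xF0 = 11110000 → 4-byte char (#2). Advance 4.
Byte at offset 7: 0xE9 = 11101001 → 3-byte char (#3). Advance 3.
Byte at offset 10: 0xF0 = 11110000 → 4-byte char (#4). Advance 4.
Byte at offset 14: 0xF0 = 11110000 → 4-byte char (#5). Advance 4.
Byte at offset 18: 0xC2 = 11000010 → 2-byte char (#6). Advance 2.
Byte at offset 20: 0xEF = 11101111 → 3-byte char (#7). Advance 3.
Byte at offset 23: 0xF2 = 11110010 → 4-byte char (#8). Advance 4.
Byte at offset 27: 0xF0 = 11110000 → 4-byte char (#9). Advance 4.
Byte at offset 31: 0xE0 = 11100000 → 3-byte char (#10). Advance 3.
Byte at offset 34: 0xE3 = 11100011 → 3-byte char (#11). Advance 3.
Reached end at offset 37 after 11 code points.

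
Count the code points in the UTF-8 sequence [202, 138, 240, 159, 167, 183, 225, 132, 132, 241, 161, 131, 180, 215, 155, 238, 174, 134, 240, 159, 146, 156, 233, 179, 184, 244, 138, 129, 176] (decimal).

Byte at offset 0: 0xCA = 11001010 → 2-byte char (#1). Advance 2.
Byte at offset 2: 0xF0 = 11110000 → 4-byte char (#2). Advance 4.
Byte at offset 6: 0xE1 = 11100001 → 3-byte char (#3). Advance 3.
Byte at offset 9: 0xF1 = 11110001 → 4-byte char (#4). Advance 4.
Byte at offset 13: 0xD7 = 11010111 → 2-byte char (#5). Advance 2.
Byte at offset 15: 0xEE = 11101110 → 3-byte char (#6). Advance 3.
Byte at offset 18: 0xF0 = 11110000 → 4-byte char (#7). Advance 4.
Byte at offset 22: 0xE9 = 11101001 → 3-byte char (#8). Advance 3.
Byte at offset 25: 0xF4 = 11110100 → 4-byte char (#9). Advance 4.
Reached end at offset 29 after 9 code points.

9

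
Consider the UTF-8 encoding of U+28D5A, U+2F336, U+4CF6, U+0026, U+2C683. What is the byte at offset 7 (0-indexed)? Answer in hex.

U+28D5A → 4-byte form F0 A8 B5 9A at offsets 0–3.
U+2F336 → 4-byte form F0 AF 8C B6 at offsets 4–7.
Offset 7 falls in char 2's range; it's byte 4 of F0 AF 8C B6 = 0xB6.

0xB6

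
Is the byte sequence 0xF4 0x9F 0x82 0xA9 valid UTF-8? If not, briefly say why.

invalid (encodes a value above U+10FFFF)

Leading byte 0xF4 = 11110100 → 4-byte form.
Payload = 0x11F0A9, which exceeds U+10FFFF, the maximum Unicode code point. (Leading bytes F5–FF, or F4 followed by ≥ 0x90, are invalid.)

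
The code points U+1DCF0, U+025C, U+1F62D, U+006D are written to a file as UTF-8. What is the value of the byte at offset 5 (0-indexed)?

U+1DCF0 → 4-byte form F0 9D B3 B0 at offsets 0–3.
U+025C → 2-byte form C9 9C at offsets 4–5.
Offset 5 falls in char 2's range; it's byte 2 of C9 9C = 0x9C.

0x9C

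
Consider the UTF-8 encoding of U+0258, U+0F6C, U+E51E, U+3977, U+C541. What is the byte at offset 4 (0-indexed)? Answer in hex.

U+0258 → 2-byte form C9 98 at offsets 0–1.
U+0F6C → 3-byte form E0 BD AC at offsets 2–4.
Offset 4 falls in char 2's range; it's byte 3 of E0 BD AC = 0xAC.

0xAC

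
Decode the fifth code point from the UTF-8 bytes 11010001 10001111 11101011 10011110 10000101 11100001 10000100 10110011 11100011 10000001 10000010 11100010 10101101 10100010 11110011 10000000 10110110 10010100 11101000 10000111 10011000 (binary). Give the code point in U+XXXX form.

Offset 0: leading byte 0xD1 = 11010001 → 2-byte char #1 = D1 8F.
Offset 2: leading byte 0xEB = 11101011 → 3-byte char #2 = EB 9E 85.
Offset 5: leading byte 0xE1 = 11100001 → 3-byte char #3 = E1 84 B3.
Offset 8: leading byte 0xE3 = 11100011 → 3-byte char #4 = E3 81 82.
Offset 11: leading byte 0xE2 = 11100010 → 3-byte char #5 = E2 AD A2.
Leading byte 0xE2 = 11100010 matches 1110xxxx → 3-byte sequence.
Byte 1: 0xE2 = 11100010, payload 0010 (4 bits).
Byte 2: 0xAD = 10101101 (10xxxxxx ✓), payload 101101.
Byte 3: 0xA2 = 10100010 (10xxxxxx ✓), payload 100010.
Concatenate: 0010101101100010 = 0x2B62 (16 bits → U+2B62).

U+2B62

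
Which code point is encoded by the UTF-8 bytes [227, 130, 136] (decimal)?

U+3088

Leading byte 0xE3 = 11100011 matches 1110xxxx → 3-byte sequence.
Byte 1: 0xE3 = 11100011, payload 0011 (4 bits).
Byte 2: 0x82 = 10000010 (10xxxxxx ✓), payload 000010.
Byte 3: 0x88 = 10001000 (10xxxxxx ✓), payload 001000.
Concatenate: 0011000010001000 = 0x3088 (16 bits → U+3088).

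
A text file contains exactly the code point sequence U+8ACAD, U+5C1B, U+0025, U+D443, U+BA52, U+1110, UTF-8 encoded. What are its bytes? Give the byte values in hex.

U+8ACAD: 4-byte form → F2 8A B2 AD.
U+5C1B: 3-byte form → E5 B0 9B.
U+0025: 1-byte form → 25.
U+D443: 3-byte form → ED 91 83.
U+BA52: 3-byte form → EB A9 92.
U+1110: 3-byte form → E1 84 90.
Concatenated (17 bytes): F2 8A B2 AD E5 B0 9B 25 ED 91 83 EB A9 92 E1 84 90.

F2 8A B2 AD E5 B0 9B 25 ED 91 83 EB A9 92 E1 84 90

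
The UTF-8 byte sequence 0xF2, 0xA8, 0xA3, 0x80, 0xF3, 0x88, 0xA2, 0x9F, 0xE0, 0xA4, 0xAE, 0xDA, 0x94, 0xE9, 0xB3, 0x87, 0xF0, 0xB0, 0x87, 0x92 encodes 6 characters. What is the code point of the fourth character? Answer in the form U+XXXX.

Offset 0: leading byte 0xF2 = 11110010 → 4-byte char #1 = F2 A8 A3 80.
Offset 4: leading byte 0xF3 = 11110011 → 4-byte char #2 = F3 88 A2 9F.
Offset 8: leading byte 0xE0 = 11100000 → 3-byte char #3 = E0 A4 AE.
Offset 11: leading byte 0xDA = 11011010 → 2-byte char #4 = DA 94.
Leading byte 0xDA = 11011010 matches 110xxxxx → 2-byte sequence.
Byte 1: 0xDA = 11011010, payload 11010 (5 bits).
Byte 2: 0x94 = 10010100 (10xxxxxx ✓), payload 010100.
Concatenate: 11010010100 = 0x694 (11 bits → U+0694).

U+0694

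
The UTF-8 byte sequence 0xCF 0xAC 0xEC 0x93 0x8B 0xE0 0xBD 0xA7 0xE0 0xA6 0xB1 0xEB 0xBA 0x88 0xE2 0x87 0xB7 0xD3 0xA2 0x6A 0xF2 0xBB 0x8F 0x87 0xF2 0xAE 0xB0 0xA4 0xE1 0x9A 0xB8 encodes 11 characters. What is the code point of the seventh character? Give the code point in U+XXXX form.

Offset 0: leading byte 0xCF = 11001111 → 2-byte char #1 = CF AC.
Offset 2: leading byte 0xEC = 11101100 → 3-byte char #2 = EC 93 8B.
Offset 5: leading byte 0xE0 = 11100000 → 3-byte char #3 = E0 BD A7.
Offset 8: leading byte 0xE0 = 11100000 → 3-byte char #4 = E0 A6 B1.
Offset 11: leading byte 0xEB = 11101011 → 3-byte char #5 = EB BA 88.
Offset 14: leading byte 0xE2 = 11100010 → 3-byte char #6 = E2 87 B7.
Offset 17: leading byte 0xD3 = 11010011 → 2-byte char #7 = D3 A2.
Leading byte 0xD3 = 11010011 matches 110xxxxx → 2-byte sequence.
Byte 1: 0xD3 = 11010011, payload 10011 (5 bits).
Byte 2: 0xA2 = 10100010 (10xxxxxx ✓), payload 100010.
Concatenate: 10011100010 = 0x4E2 (11 bits → U+04E2).

U+04E2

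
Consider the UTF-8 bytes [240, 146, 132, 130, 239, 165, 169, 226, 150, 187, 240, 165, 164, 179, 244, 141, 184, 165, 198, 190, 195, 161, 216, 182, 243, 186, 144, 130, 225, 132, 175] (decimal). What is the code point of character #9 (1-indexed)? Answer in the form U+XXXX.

Offset 0: leading byte 0xF0 = 11110000 → 4-byte char #1 = F0 92 84 82.
Offset 4: leading byte 0xEF = 11101111 → 3-byte char #2 = EF A5 A9.
Offset 7: leading byte 0xE2 = 11100010 → 3-byte char #3 = E2 96 BB.
Offset 10: leading byte 0xF0 = 11110000 → 4-byte char #4 = F0 A5 A4 B3.
Offset 14: leading byte 0xF4 = 11110100 → 4-byte char #5 = F4 8D B8 A5.
Offset 18: leading byte 0xC6 = 11000110 → 2-byte char #6 = C6 BE.
Offset 20: leading byte 0xC3 = 11000011 → 2-byte char #7 = C3 A1.
Offset 22: leading byte 0xD8 = 11011000 → 2-byte char #8 = D8 B6.
Offset 24: leading byte 0xF3 = 11110011 → 4-byte char #9 = F3 BA 90 82.
Leading byte 0xF3 = 11110011 matches 11110xxx → 4-byte sequence.
Byte 1: 0xF3 = 11110011, payload 011 (3 bits).
Byte 2: 0xBA = 10111010 (10xxxxxx ✓), payload 111010.
Byte 3: 0x90 = 10010000 (10xxxxxx ✓), payload 010000.
Byte 4: 0x82 = 10000010 (10xxxxxx ✓), payload 000010.
Concatenate: 011111010010000000010 = 0xFA402 (21 bits → U+FA402).

U+FA402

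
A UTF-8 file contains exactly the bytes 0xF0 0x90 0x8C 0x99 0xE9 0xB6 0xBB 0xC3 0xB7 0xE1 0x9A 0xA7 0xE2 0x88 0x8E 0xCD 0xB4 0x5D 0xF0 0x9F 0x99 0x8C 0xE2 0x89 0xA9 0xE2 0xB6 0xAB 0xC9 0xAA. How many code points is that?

11

Byte at offset 0: 0xF0 = 11110000 → 4-byte char (#1). Advance 4.
Byte at offset 4: 0xE9 = 11101001 → 3-byte char (#2). Advance 3.
Byte at offset 7: 0xC3 = 11000011 → 2-byte char (#3). Advance 2.
Byte at offset 9: 0xE1 = 11100001 → 3-byte char (#4). Advance 3.
Byte at offset 12: 0xE2 = 11100010 → 3-byte char (#5). Advance 3.
Byte at offset 15: 0xCD = 11001101 → 2-byte char (#6). Advance 2.
Byte at offset 17: 0x5D = 01011101 → 1-byte char (#7). Advance 1.
Byte at offset 18: 0xF0 = 11110000 → 4-byte char (#8). Advance 4.
Byte at offset 22: 0xE2 = 11100010 → 3-byte char (#9). Advance 3.
Byte at offset 25: 0xE2 = 11100010 → 3-byte char (#10). Advance 3.
Byte at offset 28: 0xC9 = 11001001 → 2-byte char (#11). Advance 2.
Reached end at offset 30 after 11 code points.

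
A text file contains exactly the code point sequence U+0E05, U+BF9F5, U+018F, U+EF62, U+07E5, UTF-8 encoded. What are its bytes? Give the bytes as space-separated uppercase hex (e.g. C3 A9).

E0 B8 85 F2 BF A7 B5 C6 8F EE BD A2 DF A5

U+0E05: 3-byte form → E0 B8 85.
U+BF9F5: 4-byte form → F2 BF A7 B5.
U+018F: 2-byte form → C6 8F.
U+EF62: 3-byte form → EE BD A2.
U+07E5: 2-byte form → DF A5.
Concatenated (14 bytes): E0 B8 85 F2 BF A7 B5 C6 8F EE BD A2 DF A5.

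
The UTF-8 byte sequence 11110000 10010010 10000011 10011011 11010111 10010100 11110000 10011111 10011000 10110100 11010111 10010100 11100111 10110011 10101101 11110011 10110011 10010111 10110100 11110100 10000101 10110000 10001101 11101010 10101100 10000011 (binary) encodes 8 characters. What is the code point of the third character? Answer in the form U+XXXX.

Offset 0: leading byte 0xF0 = 11110000 → 4-byte char #1 = F0 92 83 9B.
Offset 4: leading byte 0xD7 = 11010111 → 2-byte char #2 = D7 94.
Offset 6: leading byte 0xF0 = 11110000 → 4-byte char #3 = F0 9F 98 B4.
Leading byte 0xF0 = 11110000 matches 11110xxx → 4-byte sequence.
Byte 1: 0xF0 = 11110000, payload 000 (3 bits).
Byte 2: 0x9F = 10011111 (10xxxxxx ✓), payload 011111.
Byte 3: 0x98 = 10011000 (10xxxxxx ✓), payload 011000.
Byte 4: 0xB4 = 10110100 (10xxxxxx ✓), payload 110100.
Concatenate: 000011111011000110100 = 0x1F634 (21 bits → U+1F634).

U+1F634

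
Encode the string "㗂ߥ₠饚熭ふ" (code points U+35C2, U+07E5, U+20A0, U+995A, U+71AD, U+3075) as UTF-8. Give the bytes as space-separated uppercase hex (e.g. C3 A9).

E3 97 82 DF A5 E2 82 A0 E9 A5 9A E7 86 AD E3 81 B5

U+35C2: 3-byte form → E3 97 82.
U+07E5: 2-byte form → DF A5.
U+20A0: 3-byte form → E2 82 A0.
U+995A: 3-byte form → E9 A5 9A.
U+71AD: 3-byte form → E7 86 AD.
U+3075: 3-byte form → E3 81 B5.
Concatenated (17 bytes): E3 97 82 DF A5 E2 82 A0 E9 A5 9A E7 86 AD E3 81 B5.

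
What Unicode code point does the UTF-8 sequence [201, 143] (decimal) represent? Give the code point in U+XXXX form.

Leading byte 0xC9 = 11001001 matches 110xxxxx → 2-byte sequence.
Byte 1: 0xC9 = 11001001, payload 01001 (5 bits).
Byte 2: 0x8F = 10001111 (10xxxxxx ✓), payload 001111.
Concatenate: 01001001111 = 0x24F (11 bits → U+024F).

U+024F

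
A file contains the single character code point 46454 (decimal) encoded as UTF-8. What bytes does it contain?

U+B576 = 0xB576 = 46454 decimal. In range U+0800–U+FFFF → 3-byte form: 1110xxxx 10xxxxxx 10xxxxxx.
Binary (16 bits): 1011010101110110.
Split 4+6+6: 1011 | 010101 | 110110.
Byte 1: 11101011 = 0xEB.
Byte 2: 10010101 = 0x95.
Byte 3: 10110110 = 0xB6.

EB 95 B6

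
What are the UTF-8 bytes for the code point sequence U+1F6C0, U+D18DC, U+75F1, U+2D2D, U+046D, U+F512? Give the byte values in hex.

U+1F6C0: 4-byte form → F0 9F 9B 80.
U+D18DC: 4-byte form → F3 91 A3 9C.
U+75F1: 3-byte form → E7 97 B1.
U+2D2D: 3-byte form → E2 B4 AD.
U+046D: 2-byte form → D1 AD.
U+F512: 3-byte form → EF 94 92.
Concatenated (19 bytes): F0 9F 9B 80 F3 91 A3 9C E7 97 B1 E2 B4 AD D1 AD EF 94 92.

F0 9F 9B 80 F3 91 A3 9C E7 97 B1 E2 B4 AD D1 AD EF 94 92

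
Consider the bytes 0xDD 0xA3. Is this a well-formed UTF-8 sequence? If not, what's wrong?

Leading byte 0xDD = 11011101 → 2-byte form.
Continuation bytes 0xA3=10100011 all match 10xxxxxx.
Decoded value 0x763 is ≥ 0x80 (shortest form) and not a surrogate.

valid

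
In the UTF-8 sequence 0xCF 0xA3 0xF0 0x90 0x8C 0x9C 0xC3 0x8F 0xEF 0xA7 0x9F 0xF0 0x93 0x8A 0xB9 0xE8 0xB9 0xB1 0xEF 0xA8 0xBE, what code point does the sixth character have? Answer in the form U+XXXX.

U+8E71

Offset 0: leading byte 0xCF = 11001111 → 2-byte char #1 = CF A3.
Offset 2: leading byte 0xF0 = 11110000 → 4-byte char #2 = F0 90 8C 9C.
Offset 6: leading byte 0xC3 = 11000011 → 2-byte char #3 = C3 8F.
Offset 8: leading byte 0xEF = 11101111 → 3-byte char #4 = EF A7 9F.
Offset 11: leading byte 0xF0 = 11110000 → 4-byte char #5 = F0 93 8A B9.
Offset 15: leading byte 0xE8 = 11101000 → 3-byte char #6 = E8 B9 B1.
Leading byte 0xE8 = 11101000 matches 1110xxxx → 3-byte sequence.
Byte 1: 0xE8 = 11101000, payload 1000 (4 bits).
Byte 2: 0xB9 = 10111001 (10xxxxxx ✓), payload 111001.
Byte 3: 0xB1 = 10110001 (10xxxxxx ✓), payload 110001.
Concatenate: 1000111001110001 = 0x8E71 (16 bits → U+8E71).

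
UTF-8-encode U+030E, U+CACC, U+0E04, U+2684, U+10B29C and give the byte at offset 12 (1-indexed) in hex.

1-indexed offset 12 is 0-indexed offset 11.
U+030E → 2-byte form CC 8E at offsets 0–1.
U+CACC → 3-byte form EC AB 8C at offsets 2–4.
U+0E04 → 3-byte form E0 B8 84 at offsets 5–7.
U+2684 → 3-byte form E2 9A 84 at offsets 8–10.
U+10B29C → 4-byte form F4 8B 8A 9C at offsets 11–14.
Offset 11 falls in char 5's range; it's byte 1 of F4 8B 8A 9C = 0xF4.

0xF4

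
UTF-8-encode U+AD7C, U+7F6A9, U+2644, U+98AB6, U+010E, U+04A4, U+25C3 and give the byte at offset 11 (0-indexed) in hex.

U+AD7C → 3-byte form EA B5 BC at offsets 0–2.
U+7F6A9 → 4-byte form F1 BF 9A A9 at offsets 3–6.
U+2644 → 3-byte form E2 99 84 at offsets 7–9.
U+98AB6 → 4-byte form F2 98 AA B6 at offsets 10–13.
Offset 11 falls in char 4's range; it's byte 2 of F2 98 AA B6 = 0x98.

0x98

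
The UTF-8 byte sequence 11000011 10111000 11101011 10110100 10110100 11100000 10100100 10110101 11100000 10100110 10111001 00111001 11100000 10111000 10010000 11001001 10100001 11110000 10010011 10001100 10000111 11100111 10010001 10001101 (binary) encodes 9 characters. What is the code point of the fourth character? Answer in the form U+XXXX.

Offset 0: leading byte 0xC3 = 11000011 → 2-byte char #1 = C3 B8.
Offset 2: leading byte 0xEB = 11101011 → 3-byte char #2 = EB B4 B4.
Offset 5: leading byte 0xE0 = 11100000 → 3-byte char #3 = E0 A4 B5.
Offset 8: leading byte 0xE0 = 11100000 → 3-byte char #4 = E0 A6 B9.
Leading byte 0xE0 = 11100000 matches 1110xxxx → 3-byte sequence.
Byte 1: 0xE0 = 11100000, payload 0000 (4 bits).
Byte 2: 0xA6 = 10100110 (10xxxxxx ✓), payload 100110.
Byte 3: 0xB9 = 10111001 (10xxxxxx ✓), payload 111001.
Concatenate: 0000100110111001 = 0x9B9 (16 bits → U+09B9).

U+09B9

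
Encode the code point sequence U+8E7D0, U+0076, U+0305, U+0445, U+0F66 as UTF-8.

U+8E7D0: 4-byte form → F2 8E 9F 90.
U+0076: 1-byte form → 76.
U+0305: 2-byte form → CC 85.
U+0445: 2-byte form → D1 85.
U+0F66: 3-byte form → E0 BD A6.
Concatenated (12 bytes): F2 8E 9F 90 76 CC 85 D1 85 E0 BD A6.

F2 8E 9F 90 76 CC 85 D1 85 E0 BD A6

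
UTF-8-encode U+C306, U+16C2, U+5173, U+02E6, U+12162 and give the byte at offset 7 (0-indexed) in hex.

U+C306 → 3-byte form EC 8C 86 at offsets 0–2.
U+16C2 → 3-byte form E1 9B 82 at offsets 3–5.
U+5173 → 3-byte form E5 85 B3 at offsets 6–8.
Offset 7 falls in char 3's range; it's byte 2 of E5 85 B3 = 0x85.

0x85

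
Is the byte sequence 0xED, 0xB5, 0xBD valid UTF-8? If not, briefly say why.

invalid (encodes a surrogate (U+D800–U+DFFF))

Structurally a 3-byte sequence; payload = 0xDD7D.
But 0xDD7D is in U+D800–U+DFFF, the surrogate range. Surrogates are not Unicode scalar values and are forbidden in UTF-8.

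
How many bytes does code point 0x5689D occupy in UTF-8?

U+5689D = 0x5689D. UTF-8 uses 1 byte below 0x80, 2 below 0x800, 3 below 0x10000, 4 up to 0x10FFFF. 0x5689D is in U+10000–U+10FFFF → 4 bytes.

4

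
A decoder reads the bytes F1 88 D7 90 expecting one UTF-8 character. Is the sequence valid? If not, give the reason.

Leading byte 0xF1 = 11110001 → 4-byte form.
Byte 3 is 0xD7 = 11010111, which is not 10xxxxxx — expected a continuation byte.

invalid (non-continuation byte where continuation expected)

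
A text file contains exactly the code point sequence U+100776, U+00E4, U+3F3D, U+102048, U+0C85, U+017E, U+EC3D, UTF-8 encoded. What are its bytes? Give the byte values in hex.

F4 80 9D B6 C3 A4 E3 BC BD F4 82 81 88 E0 B2 85 C5 BE EE B0 BD

U+100776: 4-byte form → F4 80 9D B6.
U+00E4: 2-byte form → C3 A4.
U+3F3D: 3-byte form → E3 BC BD.
U+102048: 4-byte form → F4 82 81 88.
U+0C85: 3-byte form → E0 B2 85.
U+017E: 2-byte form → C5 BE.
U+EC3D: 3-byte form → EE B0 BD.
Concatenated (21 bytes): F4 80 9D B6 C3 A4 E3 BC BD F4 82 81 88 E0 B2 85 C5 BE EE B0 BD.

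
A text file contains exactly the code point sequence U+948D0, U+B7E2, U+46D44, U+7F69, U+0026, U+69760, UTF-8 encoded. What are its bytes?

F2 94 A3 90 EB 9F A2 F1 86 B5 84 E7 BD A9 26 F1 A9 9D A0

U+948D0: 4-byte form → F2 94 A3 90.
U+B7E2: 3-byte form → EB 9F A2.
U+46D44: 4-byte form → F1 86 B5 84.
U+7F69: 3-byte form → E7 BD A9.
U+0026: 1-byte form → 26.
U+69760: 4-byte form → F1 A9 9D A0.
Concatenated (19 bytes): F2 94 A3 90 EB 9F A2 F1 86 B5 84 E7 BD A9 26 F1 A9 9D A0.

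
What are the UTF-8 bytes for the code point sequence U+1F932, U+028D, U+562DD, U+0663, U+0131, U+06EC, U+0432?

F0 9F A4 B2 CA 8D F1 96 8B 9D D9 A3 C4 B1 DB AC D0 B2

U+1F932: 4-byte form → F0 9F A4 B2.
U+028D: 2-byte form → CA 8D.
U+562DD: 4-byte form → F1 96 8B 9D.
U+0663: 2-byte form → D9 A3.
U+0131: 2-byte form → C4 B1.
U+06EC: 2-byte form → DB AC.
U+0432: 2-byte form → D0 B2.
Concatenated (18 bytes): F0 9F A4 B2 CA 8D F1 96 8B 9D D9 A3 C4 B1 DB AC D0 B2.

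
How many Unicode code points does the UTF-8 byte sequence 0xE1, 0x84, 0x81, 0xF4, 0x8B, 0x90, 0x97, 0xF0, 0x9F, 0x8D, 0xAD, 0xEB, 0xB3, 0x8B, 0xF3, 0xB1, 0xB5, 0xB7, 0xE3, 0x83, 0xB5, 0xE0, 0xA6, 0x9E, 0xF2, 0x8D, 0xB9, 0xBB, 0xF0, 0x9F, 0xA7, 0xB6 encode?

Byte at offset 0: 0xE1 = 11100001 → 3-byte char (#1). Advance 3.
Byte at offset 3: 0xF4 = 11110100 → 4-byte char (#2). Advance 4.
Byte at offset 7: 0xF0 = 11110000 → 4-byte char (#3). Advance 4.
Byte at offset 11: 0xEB = 11101011 → 3-byte char (#4). Advance 3.
Byte at offset 14: 0xF3 = 11110011 → 4-byte char (#5). Advance 4.
Byte at offset 18: 0xE3 = 11100011 → 3-byte char (#6). Advance 3.
Byte at offset 21: 0xE0 = 11100000 → 3-byte char (#7). Advance 3.
Byte at offset 24: 0xF2 = 11110010 → 4-byte char (#8). Advance 4.
Byte at offset 28: 0xF0 = 11110000 → 4-byte char (#9). Advance 4.
Reached end at offset 32 after 9 code points.

9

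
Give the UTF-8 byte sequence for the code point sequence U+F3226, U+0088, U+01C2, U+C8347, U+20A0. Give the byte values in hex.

U+F3226: 4-byte form → F3 B3 88 A6.
U+0088: 2-byte form → C2 88.
U+01C2: 2-byte form → C7 82.
U+C8347: 4-byte form → F3 88 8D 87.
U+20A0: 3-byte form → E2 82 A0.
Concatenated (15 bytes): F3 B3 88 A6 C2 88 C7 82 F3 88 8D 87 E2 82 A0.

F3 B3 88 A6 C2 88 C7 82 F3 88 8D 87 E2 82 A0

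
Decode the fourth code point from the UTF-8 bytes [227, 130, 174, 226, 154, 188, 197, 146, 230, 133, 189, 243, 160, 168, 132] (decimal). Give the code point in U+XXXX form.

Offset 0: leading byte 0xE3 = 11100011 → 3-byte char #1 = E3 82 AE.
Offset 3: leading byte 0xE2 = 11100010 → 3-byte char #2 = E2 9A BC.
Offset 6: leading byte 0xC5 = 11000101 → 2-byte char #3 = C5 92.
Offset 8: leading byte 0xE6 = 11100110 → 3-byte char #4 = E6 85 BD.
Leading byte 0xE6 = 11100110 matches 1110xxxx → 3-byte sequence.
Byte 1: 0xE6 = 11100110, payload 0110 (4 bits).
Byte 2: 0x85 = 10000101 (10xxxxxx ✓), payload 000101.
Byte 3: 0xBD = 10111101 (10xxxxxx ✓), payload 111101.
Concatenate: 0110000101111101 = 0x617D (16 bits → U+617D).

U+617D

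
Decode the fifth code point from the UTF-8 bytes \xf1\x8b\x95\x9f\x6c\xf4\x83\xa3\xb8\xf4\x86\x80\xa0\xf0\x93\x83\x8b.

U+130CB

Offset 0: leading byte 0xF1 = 11110001 → 4-byte char #1 = F1 8B 95 9F.
Offset 4: leading byte 0x6C = 01101100 → 1-byte char #2 = 6C.
Offset 5: leading byte 0xF4 = 11110100 → 4-byte char #3 = F4 83 A3 B8.
Offset 9: leading byte 0xF4 = 11110100 → 4-byte char #4 = F4 86 80 A0.
Offset 13: leading byte 0xF0 = 11110000 → 4-byte char #5 = F0 93 83 8B.
Leading byte 0xF0 = 11110000 matches 11110xxx → 4-byte sequence.
Byte 1: 0xF0 = 11110000, payload 000 (3 bits).
Byte 2: 0x93 = 10010011 (10xxxxxx ✓), payload 010011.
Byte 3: 0x83 = 10000011 (10xxxxxx ✓), payload 000011.
Byte 4: 0x8B = 10001011 (10xxxxxx ✓), payload 001011.
Concatenate: 000010011000011001011 = 0x130CB (21 bits → U+130CB).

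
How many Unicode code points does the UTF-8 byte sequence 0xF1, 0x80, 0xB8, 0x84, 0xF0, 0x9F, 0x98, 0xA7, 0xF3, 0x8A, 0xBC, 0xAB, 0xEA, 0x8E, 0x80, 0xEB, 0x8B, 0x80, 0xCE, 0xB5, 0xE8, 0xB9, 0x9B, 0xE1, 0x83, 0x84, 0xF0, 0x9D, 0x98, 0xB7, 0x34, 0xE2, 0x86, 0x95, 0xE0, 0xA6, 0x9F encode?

Byte at offset 0: 0xF1 = 11110001 → 4-byte char (#1). Advance 4.
Byte at offset 4: 0xF0 = 11110000 → 4-byte char (#2). Advance 4.
Byte at offset 8: 0xF3 = 11110011 → 4-byte char (#3). Advance 4.
Byte at offset 12: 0xEA = 11101010 → 3-byte char (#4). Advance 3.
Byte at offset 15: 0xEB = 11101011 → 3-byte char (#5). Advance 3.
Byte at offset 18: 0xCE = 11001110 → 2-byte char (#6). Advance 2.
Byte at offset 20: 0xE8 = 11101000 → 3-byte char (#7). Advance 3.
Byte at offset 23: 0xE1 = 11100001 → 3-byte char (#8). Advance 3.
Byte at offset 26: 0xF0 = 11110000 → 4-byte char (#9). Advance 4.
Byte at offset 30: 0x34 = 00110100 → 1-byte char (#10). Advance 1.
Byte at offset 31: 0xE2 = 11100010 → 3-byte char (#11). Advance 3.
Byte at offset 34: 0xE0 = 11100000 → 3-byte char (#12). Advance 3.
Reached end at offset 37 after 12 code points.

12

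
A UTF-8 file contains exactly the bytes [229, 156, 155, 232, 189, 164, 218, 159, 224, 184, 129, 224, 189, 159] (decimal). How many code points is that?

5

Byte at offset 0: 0xE5 = 11100101 → 3-byte char (#1). Advance 3.
Byte at offset 3: 0xE8 = 11101000 → 3-byte char (#2). Advance 3.
Byte at offset 6: 0xDA = 11011010 → 2-byte char (#3). Advance 2.
Byte at offset 8: 0xE0 = 11100000 → 3-byte char (#4). Advance 3.
Byte at offset 11: 0xE0 = 11100000 → 3-byte char (#5). Advance 3.
Reached end at offset 14 after 5 code points.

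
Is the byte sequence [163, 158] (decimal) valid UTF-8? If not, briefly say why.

Byte 0xA3 = 10100011 has the form 10xxxxxx — a continuation byte — but there is no preceding leading byte.

invalid (continuation byte with no leading byte)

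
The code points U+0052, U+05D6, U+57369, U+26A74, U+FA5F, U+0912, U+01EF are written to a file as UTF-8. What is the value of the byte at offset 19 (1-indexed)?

0xAF

1-indexed offset 19 is 0-indexed offset 18.
U+0052 → 1-byte form 52 at offsets 0–0.
U+05D6 → 2-byte form D7 96 at offsets 1–2.
U+57369 → 4-byte form F1 97 8D A9 at offsets 3–6.
U+26A74 → 4-byte form F0 A6 A9 B4 at offsets 7–10.
U+FA5F → 3-byte form EF A9 9F at offsets 11–13.
U+0912 → 3-byte form E0 A4 92 at offsets 14–16.
U+01EF → 2-byte form C7 AF at offsets 17–18.
Offset 18 falls in char 7's range; it's byte 2 of C7 AF = 0xAF.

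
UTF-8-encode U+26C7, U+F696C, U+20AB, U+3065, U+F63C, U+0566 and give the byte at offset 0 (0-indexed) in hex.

U+26C7 → 3-byte form E2 9B 87 at offsets 0–2.
Offset 0 falls in char 1's range; it's byte 1 of E2 9B 87 = 0xE2.

0xE2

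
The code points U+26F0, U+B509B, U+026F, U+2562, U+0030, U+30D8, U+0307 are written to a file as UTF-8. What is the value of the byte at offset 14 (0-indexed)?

0x83

U+26F0 → 3-byte form E2 9B B0 at offsets 0–2.
U+B509B → 4-byte form F2 B5 82 9B at offsets 3–6.
U+026F → 2-byte form C9 AF at offsets 7–8.
U+2562 → 3-byte form E2 95 A2 at offsets 9–11.
U+0030 → 1-byte form 30 at offsets 12–12.
U+30D8 → 3-byte form E3 83 98 at offsets 13–15.
Offset 14 falls in char 6's range; it's byte 2 of E3 83 98 = 0x83.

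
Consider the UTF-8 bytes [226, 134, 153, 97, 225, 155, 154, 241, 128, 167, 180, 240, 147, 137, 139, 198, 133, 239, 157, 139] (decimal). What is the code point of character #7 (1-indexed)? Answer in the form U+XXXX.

U+F74B

Offset 0: leading byte 0xE2 = 11100010 → 3-byte char #1 = E2 86 99.
Offset 3: leading byte 0x61 = 01100001 → 1-byte char #2 = 61.
Offset 4: leading byte 0xE1 = 11100001 → 3-byte char #3 = E1 9B 9A.
Offset 7: leading byte 0xF1 = 11110001 → 4-byte char #4 = F1 80 A7 B4.
Offset 11: leading byte 0xF0 = 11110000 → 4-byte char #5 = F0 93 89 8B.
Offset 15: leading byte 0xC6 = 11000110 → 2-byte char #6 = C6 85.
Offset 17: leading byte 0xEF = 11101111 → 3-byte char #7 = EF 9D 8B.
Leading byte 0xEF = 11101111 matches 1110xxxx → 3-byte sequence.
Byte 1: 0xEF = 11101111, payload 1111 (4 bits).
Byte 2: 0x9D = 10011101 (10xxxxxx ✓), payload 011101.
Byte 3: 0x8B = 10001011 (10xxxxxx ✓), payload 001011.
Concatenate: 1111011101001011 = 0xF74B (16 bits → U+F74B).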